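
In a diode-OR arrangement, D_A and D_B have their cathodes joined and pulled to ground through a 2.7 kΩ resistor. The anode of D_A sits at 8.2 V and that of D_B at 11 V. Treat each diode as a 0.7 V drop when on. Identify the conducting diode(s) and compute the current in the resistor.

Assume both conduct. Then node N would need to be at both 8.2−0.7 = 7.5 V and 11−0.7 = 10.3 V, which is impossible.
Assume only D_B conducts: V_N = 11 − 0.7 = 10.3 V, so I_R = 10.3/2.7 = 3.81 mA.
Check D_A: its anode-to-cathode voltage is 8.2 − 10.3 = -2.1 V < 0.7 V, so it is off. The assumption is consistent.

Only D_B conducts; I_R ≈ 3.8 mA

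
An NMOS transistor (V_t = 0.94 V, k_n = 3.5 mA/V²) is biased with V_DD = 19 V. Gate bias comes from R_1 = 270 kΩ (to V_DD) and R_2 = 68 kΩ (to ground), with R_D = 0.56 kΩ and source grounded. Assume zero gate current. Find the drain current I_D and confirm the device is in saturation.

V_G = V_DD·R_2/(R_1+R_2) = 19×68/338 = 3.82 V. With the source grounded, V_GS = V_G = 3.82 V.
Assume saturation: I_D = (k_n/2)(V_GS − V_t)² = (3.5/2)×(3.82 − 0.94)² = 1.75×2.88² = 14.5 mA.
V_DS = V_DD − I_D·R_D = 19 − 14.5×0.56 = 10.9 V.
Saturation requires V_DS ≥ V_GS − V_t = 2.88 V; 10.9 ≥ 2.88 ✓.

I_D ≈ 15 mA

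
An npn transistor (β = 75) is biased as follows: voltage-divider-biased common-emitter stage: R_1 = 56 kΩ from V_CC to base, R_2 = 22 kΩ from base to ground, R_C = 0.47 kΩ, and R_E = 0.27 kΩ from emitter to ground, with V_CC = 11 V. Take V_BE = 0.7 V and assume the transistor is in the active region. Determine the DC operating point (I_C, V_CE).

I_C ≈ 5 mA, V_CE ≈ 7.3 V

Thevenize the base divider: V_Th = V_CC·R_2/(R_1+R_2) = 11×22/78 = 3.1 V, R_Th = R_1‖R_2 = 15.8 kΩ.
Base-emitter loop: V_Th = I_B·R_Th + V_BE + (β+1)I_B·R_E, so I_B = (3.1 − 0.7) / (15.8 + 76×0.27) = 0.0662 mA.
I_C = β·I_B = 75×0.0662 = 4.96 mA, and I_E = (β+1)I_B = 5.03 mA.
V_CE = V_CC − I_C·R_C − I_E·R_E = 11 − 4.96×0.47 − 5.03×0.27 = 7.31 V.
V_CE = 7.31 V > 0.2 V confirms active-region operation.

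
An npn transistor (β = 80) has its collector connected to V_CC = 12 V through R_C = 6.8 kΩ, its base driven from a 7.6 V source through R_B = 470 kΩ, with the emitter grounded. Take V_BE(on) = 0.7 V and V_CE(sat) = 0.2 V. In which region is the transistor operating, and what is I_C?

active; I_C ≈ 1.2 mA

Assume active. Base-emitter loop: I_B = (V_BB − V_BE)/R_B = (7.6 − 0.7)/470 = 0.0147 mA.
I_C = β·I_B = 80×0.0147 = 1.17 mA.
V_CE = V_CC − I_C·R_C = 12 − 1.17×6.8 = 4.01 V > V_CE(sat), so the active-region assumption holds.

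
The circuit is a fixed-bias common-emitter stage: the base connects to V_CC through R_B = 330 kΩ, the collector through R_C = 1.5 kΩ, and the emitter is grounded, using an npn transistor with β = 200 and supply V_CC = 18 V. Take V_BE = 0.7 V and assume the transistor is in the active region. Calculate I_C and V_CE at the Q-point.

I_C ≈ 10 mA, V_CE ≈ 2.3 V

Base loop: V_CC = I_B·R_B + V_BE, so I_B = (18 − 0.7)/330 kΩ = 0.0524 mA.
In the active region I_C = β·I_B = 200 × 0.0524 = 10.5 mA.
Collector loop: V_CE = V_CC − I_C·R_C = 18 − 10.5×1.5 = 2.27 V.
Since V_CE = 2.27 V > V_CE(sat) ≈ 0.2 V, the transistor is in the active region as assumed.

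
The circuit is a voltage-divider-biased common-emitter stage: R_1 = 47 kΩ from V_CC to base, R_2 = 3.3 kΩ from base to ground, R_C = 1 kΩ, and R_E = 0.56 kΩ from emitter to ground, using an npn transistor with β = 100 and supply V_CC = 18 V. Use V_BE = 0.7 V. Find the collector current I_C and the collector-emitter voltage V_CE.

Thevenize the base divider: V_Th = V_CC·R_2/(R_1+R_2) = 18×3.3/50.3 = 1.18 V, R_Th = R_1‖R_2 = 3.08 kΩ.
Base-emitter loop: V_Th = I_B·R_Th + V_BE + (β+1)I_B·R_E, so I_B = (1.18 − 0.7) / (3.08 + 101×0.56) = 0.00806 mA.
I_C = β·I_B = 100×0.00806 = 0.806 mA, and I_E = (β+1)I_B = 0.814 mA.
V_CE = V_CC − I_C·R_C − I_E·R_E = 18 − 0.806×1 − 0.814×0.56 = 16.7 V.
V_CE = 16.7 V > 0.2 V confirms active-region operation.

I_C ≈ 0.81 mA, V_CE ≈ 17 V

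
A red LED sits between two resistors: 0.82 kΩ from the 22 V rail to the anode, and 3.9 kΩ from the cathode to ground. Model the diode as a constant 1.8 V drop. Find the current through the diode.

I ≈ 4.3 mA

The two resistors are in series with the diode, so KVL gives 22 = I·0.82 + 1.8 + I·3.9.
I = (22 − 1.8) / (0.82 + 3.9) kΩ = 20.2 / 4.72 = 4.28 mA.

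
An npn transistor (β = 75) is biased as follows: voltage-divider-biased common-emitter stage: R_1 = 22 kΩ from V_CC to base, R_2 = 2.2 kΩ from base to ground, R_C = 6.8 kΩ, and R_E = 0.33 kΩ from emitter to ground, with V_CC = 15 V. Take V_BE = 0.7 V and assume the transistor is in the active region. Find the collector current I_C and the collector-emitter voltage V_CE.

Thevenize the base divider: V_Th = V_CC·R_2/(R_1+R_2) = 15×2.2/24.2 = 1.36 V, R_Th = R_1‖R_2 = 2 kΩ.
Base-emitter loop: V_Th = I_B·R_Th + V_BE + (β+1)I_B·R_E, so I_B = (1.36 − 0.7) / (2 + 76×0.33) = 0.0245 mA.
I_C = β·I_B = 75×0.0245 = 1.84 mA, and I_E = (β+1)I_B = 1.86 mA.
V_CE = V_CC − I_C·R_C − I_E·R_E = 15 − 1.84×6.8 − 1.86×0.33 = 1.89 V.
V_CE = 1.89 V > 0.2 V confirms active-region operation.

I_C ≈ 1.8 mA, V_CE ≈ 1.9 V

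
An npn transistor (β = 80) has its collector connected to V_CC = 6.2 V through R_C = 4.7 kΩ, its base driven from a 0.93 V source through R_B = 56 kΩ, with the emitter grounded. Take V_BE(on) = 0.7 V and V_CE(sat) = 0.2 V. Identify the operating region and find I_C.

active; I_C ≈ 0.33 mA

Assume active. Base-emitter loop: I_B = (V_BB − V_BE)/R_B = (0.93 − 0.7)/56 = 0.00411 mA.
I_C = β·I_B = 80×0.00411 = 0.329 mA.
V_CE = V_CC − I_C·R_C = 6.2 − 0.329×4.7 = 4.66 V > V_CE(sat), so the active-region assumption holds.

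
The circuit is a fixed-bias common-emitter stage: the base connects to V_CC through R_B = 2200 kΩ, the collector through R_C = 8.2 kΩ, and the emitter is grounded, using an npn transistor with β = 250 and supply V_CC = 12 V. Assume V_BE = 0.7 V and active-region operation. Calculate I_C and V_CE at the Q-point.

I_C ≈ 1.3 mA, V_CE ≈ 1.5 V

Base loop: V_CC = I_B·R_B + V_BE, so I_B = (12 − 0.7)/2200 kΩ = 0.00514 mA.
In the active region I_C = β·I_B = 250 × 0.00514 = 1.28 mA.
Collector loop: V_CE = V_CC − I_C·R_C = 12 − 1.28×8.2 = 1.47 V.
Since V_CE = 1.47 V > V_CE(sat) ≈ 0.2 V, the transistor is in the active region as assumed.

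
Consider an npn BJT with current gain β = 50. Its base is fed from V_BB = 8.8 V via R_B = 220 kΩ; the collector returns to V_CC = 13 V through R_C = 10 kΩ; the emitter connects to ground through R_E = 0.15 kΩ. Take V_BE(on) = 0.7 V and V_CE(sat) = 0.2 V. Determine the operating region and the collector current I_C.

saturation; I_C ≈ 1.3 mA

Assume active: I_B = (8.8 − 0.7)/(220 + 51×0.15) = 0.0356 mA, I_C = β·I_B = 1.78 mA.
Then V_CE = 13 − 1.78×10 − 1.81×0.15 = -5.06 V < 0.2 V — the active assumption fails.
Re-solve with V_CE = 0.2 V. KCL at the emitter: V_E/R_E = (V_BB−0.7−V_E)/R_B + (V_CC−0.2−V_E)/R_C, giving V_E = 0.194 V.
I_C = (V_CC − 0.2 − V_E)/R_C = (12.8 − 0.194)/10 = 1.26 mA.
Check: I_B = (8.1 − 0.194)/220 = 0.0359 mA, and β·I_B = 1.8 mA > I_C, confirming saturation.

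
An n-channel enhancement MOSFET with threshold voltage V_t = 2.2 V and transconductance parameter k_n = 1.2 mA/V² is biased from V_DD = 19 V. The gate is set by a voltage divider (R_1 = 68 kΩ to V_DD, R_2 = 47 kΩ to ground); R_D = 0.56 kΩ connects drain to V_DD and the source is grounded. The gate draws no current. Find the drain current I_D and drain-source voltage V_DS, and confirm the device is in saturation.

I_D ≈ 19 mA, V_DS ≈ 8.6 V

V_G = V_DD·R_2/(R_1+R_2) = 19×47/115 = 7.77 V. With the source grounded, V_GS = V_G = 7.77 V.
Assume saturation: I_D = (k_n/2)(V_GS − V_t)² = (1.2/2)×(7.77 − 2.2)² = 0.6×5.57² = 18.6 mA.
V_DS = V_DD − I_D·R_D = 19 − 18.6×0.56 = 8.59 V.
Saturation requires V_DS ≥ V_GS − V_t = 5.57 V; 8.59 ≥ 5.57 ✓.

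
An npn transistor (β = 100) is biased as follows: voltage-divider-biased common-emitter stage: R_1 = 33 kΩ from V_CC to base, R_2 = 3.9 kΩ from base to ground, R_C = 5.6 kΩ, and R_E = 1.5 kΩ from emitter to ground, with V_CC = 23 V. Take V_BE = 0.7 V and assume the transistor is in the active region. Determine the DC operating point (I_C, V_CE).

Thevenize the base divider: V_Th = V_CC·R_2/(R_1+R_2) = 23×3.9/36.9 = 2.43 V, R_Th = R_1‖R_2 = 3.49 kΩ.
Base-emitter loop: V_Th = I_B·R_Th + V_BE + (β+1)I_B·R_E, so I_B = (2.43 − 0.7) / (3.49 + 101×1.5) = 0.0112 mA.
I_C = β·I_B = 100×0.0112 = 1.12 mA, and I_E = (β+1)I_B = 1.13 mA.
V_CE = V_CC − I_C·R_C − I_E·R_E = 23 − 1.12×5.6 − 1.13×1.5 = 15.1 V.
V_CE = 15.1 V > 0.2 V confirms active-region operation.

I_C ≈ 1.1 mA, V_CE ≈ 15 V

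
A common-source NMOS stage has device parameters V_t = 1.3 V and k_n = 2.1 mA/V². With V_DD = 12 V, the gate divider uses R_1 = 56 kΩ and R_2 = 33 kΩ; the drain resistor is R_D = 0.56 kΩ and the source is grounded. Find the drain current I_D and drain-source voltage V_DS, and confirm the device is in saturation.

I_D ≈ 10 mA, V_DS ≈ 6.2 V

V_G = V_DD·R_2/(R_1+R_2) = 12×33/89 = 4.45 V. With the source grounded, V_GS = V_G = 4.45 V.
Assume saturation: I_D = (k_n/2)(V_GS − V_t)² = (2.1/2)×(4.45 − 1.3)² = 1.05×3.15² = 10.4 mA.
V_DS = V_DD − I_D·R_D = 12 − 10.4×0.56 = 6.17 V.
Saturation requires V_DS ≥ V_GS − V_t = 3.15 V; 6.17 ≥ 3.15 ✓.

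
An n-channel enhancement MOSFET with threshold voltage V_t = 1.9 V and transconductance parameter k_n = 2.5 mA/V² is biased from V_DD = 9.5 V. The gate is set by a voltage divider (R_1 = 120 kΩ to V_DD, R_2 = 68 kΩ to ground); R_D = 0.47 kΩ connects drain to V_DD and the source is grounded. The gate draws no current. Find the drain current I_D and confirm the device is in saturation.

V_G = V_DD·R_2/(R_1+R_2) = 9.5×68/188 = 3.44 V. With the source grounded, V_GS = V_G = 3.44 V.
Assume saturation: I_D = (k_n/2)(V_GS − V_t)² = (2.5/2)×(3.44 − 1.9)² = 1.25×1.54² = 2.95 mA.
V_DS = V_DD − I_D·R_D = 9.5 − 2.95×0.47 = 8.11 V.
Saturation requires V_DS ≥ V_GS − V_t = 1.54 V; 8.11 ≥ 1.54 ✓.

I_D ≈ 2.9 mA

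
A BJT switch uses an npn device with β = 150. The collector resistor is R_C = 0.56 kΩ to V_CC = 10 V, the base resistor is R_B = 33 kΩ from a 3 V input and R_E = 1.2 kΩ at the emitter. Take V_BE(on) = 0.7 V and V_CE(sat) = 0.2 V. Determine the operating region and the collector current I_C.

active; I_C ≈ 1.6 mA

Assume active. Base-emitter loop: I_B = (V_BB − V_BE)/(R_B + (β+1)R_E) = (3 − 0.7)/(33 + 151×1.2) = 0.0107 mA.
I_C = β·I_B = 150×0.0107 = 1.61 mA.
V_CE = V_CC − I_C·R_C − I_E·R_E = 10 − 1.61×0.56 − 1.62×1.2 = 7.15 V > V_CE(sat), so the active-region assumption holds.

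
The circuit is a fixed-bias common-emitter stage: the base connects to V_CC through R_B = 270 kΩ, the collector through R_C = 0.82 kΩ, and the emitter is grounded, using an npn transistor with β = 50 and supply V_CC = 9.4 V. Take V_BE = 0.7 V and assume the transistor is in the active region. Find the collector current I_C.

I_C ≈ 1.6 mA

Base loop: V_CC = I_B·R_B + V_BE, so I_B = (9.4 − 0.7)/270 kΩ = 0.0322 mA.
In the active region I_C = β·I_B = 50 × 0.0322 = 1.61 mA.
Collector loop: V_CE = V_CC − I_C·R_C = 9.4 − 1.61×0.82 = 8.08 V.
Since V_CE = 8.08 V > V_CE(sat) ≈ 0.2 V, the transistor is in the active region as assumed.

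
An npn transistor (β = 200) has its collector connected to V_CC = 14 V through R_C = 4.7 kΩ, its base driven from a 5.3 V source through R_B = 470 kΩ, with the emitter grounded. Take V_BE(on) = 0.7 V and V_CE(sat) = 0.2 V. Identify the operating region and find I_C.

Assume active. Base-emitter loop: I_B = (V_BB − V_BE)/R_B = (5.3 − 0.7)/470 = 0.00979 mA.
I_C = β·I_B = 200×0.00979 = 1.96 mA.
V_CE = V_CC − I_C·R_C = 14 − 1.96×4.7 = 4.8 V > V_CE(sat), so the active-region assumption holds.

active; I_C ≈ 2 mA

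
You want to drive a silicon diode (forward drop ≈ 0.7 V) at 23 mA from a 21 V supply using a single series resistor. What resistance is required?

The resistor drops V_S − V_D = 21 − 0.7 = 20.3 V at 23 mA.
R = 20.3 V / 23 mA = 0.883 kΩ.

R ≈ 0.88 kΩ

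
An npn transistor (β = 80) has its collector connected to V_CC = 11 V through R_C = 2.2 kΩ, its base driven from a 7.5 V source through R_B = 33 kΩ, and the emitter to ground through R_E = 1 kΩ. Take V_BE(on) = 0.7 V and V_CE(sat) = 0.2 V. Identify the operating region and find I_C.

Assume active: I_B = (7.5 − 0.7)/(33 + 81×1) = 0.0596 mA, I_C = β·I_B = 4.77 mA.
Then V_CE = 11 − 4.77×2.2 − 4.83×1 = -4.33 V < 0.2 V — the active assumption fails.
Re-solve with V_CE = 0.2 V. KCL at the emitter: V_E/R_E = (V_BB−0.7−V_E)/R_B + (V_CC−0.2−V_E)/R_C, giving V_E = 3.44 V.
I_C = (V_CC − 0.2 − V_E)/R_C = (10.8 − 3.44)/2.2 = 3.34 mA.
Check: I_B = (6.8 − 3.44)/33 = 0.102 mA, and β·I_B = 8.13 mA > I_C, confirming saturation.

saturation; I_C ≈ 3.3 mA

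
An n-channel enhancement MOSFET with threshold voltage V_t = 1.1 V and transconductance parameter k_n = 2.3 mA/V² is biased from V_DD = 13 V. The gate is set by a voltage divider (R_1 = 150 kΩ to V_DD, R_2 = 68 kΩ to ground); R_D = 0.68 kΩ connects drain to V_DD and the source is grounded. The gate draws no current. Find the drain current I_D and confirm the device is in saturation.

V_G = V_DD·R_2/(R_1+R_2) = 13×68/218 = 4.06 V. With the source grounded, V_GS = V_G = 4.06 V.
Assume saturation: I_D = (k_n/2)(V_GS − V_t)² = (2.3/2)×(4.06 − 1.1)² = 1.15×2.96² = 10 mA.
V_DS = V_DD − I_D·R_D = 13 − 10×0.68 = 6.17 V.
Saturation requires V_DS ≥ V_GS − V_t = 2.96 V; 6.17 ≥ 2.96 ✓.

I_D ≈ 10 mA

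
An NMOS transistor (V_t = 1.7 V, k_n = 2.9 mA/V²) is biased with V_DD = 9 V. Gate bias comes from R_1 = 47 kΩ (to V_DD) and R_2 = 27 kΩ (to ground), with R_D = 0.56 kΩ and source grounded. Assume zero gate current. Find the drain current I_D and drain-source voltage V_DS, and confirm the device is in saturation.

I_D ≈ 3.6 mA, V_DS ≈ 7 V

V_G = V_DD·R_2/(R_1+R_2) = 9×27/74 = 3.28 V. With the source grounded, V_GS = V_G = 3.28 V.
Assume saturation: I_D = (k_n/2)(V_GS − V_t)² = (2.9/2)×(3.28 − 1.7)² = 1.45×1.58² = 3.64 mA.
V_DS = V_DD − I_D·R_D = 9 − 3.64×0.56 = 6.96 V.
Saturation requires V_DS ≥ V_GS − V_t = 1.58 V; 6.96 ≥ 1.58 ✓.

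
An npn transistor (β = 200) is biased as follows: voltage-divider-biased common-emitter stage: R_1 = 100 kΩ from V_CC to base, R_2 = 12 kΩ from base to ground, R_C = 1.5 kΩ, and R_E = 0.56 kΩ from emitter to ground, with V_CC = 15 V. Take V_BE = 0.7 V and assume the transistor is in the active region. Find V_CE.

V_CE ≈ 12 V

Thevenize the base divider: V_Th = V_CC·R_2/(R_1+R_2) = 15×12/112 = 1.61 V, R_Th = R_1‖R_2 = 10.7 kΩ.
Base-emitter loop: V_Th = I_B·R_Th + V_BE + (β+1)I_B·R_E, so I_B = (1.61 − 0.7) / (10.7 + 201×0.56) = 0.00736 mA.
I_C = β·I_B = 200×0.00736 = 1.47 mA, and I_E = (β+1)I_B = 1.48 mA.
V_CE = V_CC − I_C·R_C − I_E·R_E = 15 − 1.47×1.5 − 1.48×0.56 = 12 V.
V_CE = 12 V > 0.2 V confirms active-region operation.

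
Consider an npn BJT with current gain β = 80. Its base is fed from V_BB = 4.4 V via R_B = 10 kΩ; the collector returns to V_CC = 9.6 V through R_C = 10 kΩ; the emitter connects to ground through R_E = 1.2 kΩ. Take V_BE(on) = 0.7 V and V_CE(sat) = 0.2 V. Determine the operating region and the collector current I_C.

Assume active: I_B = (4.4 − 0.7)/(10 + 81×1.2) = 0.0345 mA, I_C = β·I_B = 2.76 mA.
Then V_CE = 9.6 − 2.76×10 − 2.8×1.2 = -21.4 V < 0.2 V — the active assumption fails.
Re-solve with V_CE = 0.2 V. KCL at the emitter: V_E/R_E = (V_BB−0.7−V_E)/R_B + (V_CC−0.2−V_E)/R_C, giving V_E = 1.27 V.
I_C = (V_CC − 0.2 − V_E)/R_C = (9.4 − 1.27)/10 = 0.813 mA.
Check: I_B = (3.7 − 1.27)/10 = 0.243 mA, and β·I_B = 19.5 mA > I_C, confirming saturation.

saturation; I_C ≈ 0.81 mA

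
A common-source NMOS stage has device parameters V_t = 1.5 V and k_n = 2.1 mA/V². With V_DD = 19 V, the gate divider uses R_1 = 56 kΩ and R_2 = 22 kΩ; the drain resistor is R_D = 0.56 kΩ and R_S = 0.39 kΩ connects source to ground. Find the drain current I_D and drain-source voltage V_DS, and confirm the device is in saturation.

V_G = V_DD·R_2/(R_1+R_2) = 19×22/78 = 5.36 V.
Assume saturation: I_D = (k_n/2)(V_GS − V_t)² with V_GS = V_G − I_D·R_S = 5.36 − 0.39·I_D.
Substituting gives 0.16·I_D² − 4.16·I_D + 15.6 = 0, with roots I_D = 4.55 or 21.5 mA.
The root I_D = 21.5 mA gives V_GS = -3.02 V ≤ V_t, so take I_D = 4.55 mA.
Then V_GS = 3.58 V and V_DS = V_DD − I_D(R_D+R_S) = 19 − 4.55×0.95 = 14.7 V.
Saturation requires V_DS ≥ V_GS − V_t = 2.08 V; 14.7 ≥ 2.08 ✓.

I_D ≈ 4.6 mA, V_DS ≈ 15 V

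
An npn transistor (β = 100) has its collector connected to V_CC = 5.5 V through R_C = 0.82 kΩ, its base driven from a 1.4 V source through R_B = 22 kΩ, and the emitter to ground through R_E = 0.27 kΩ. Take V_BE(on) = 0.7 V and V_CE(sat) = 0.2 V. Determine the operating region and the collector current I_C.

Assume active. Base-emitter loop: I_B = (V_BB − V_BE)/(R_B + (β+1)R_E) = (1.4 − 0.7)/(22 + 101×0.27) = 0.0142 mA.
I_C = β·I_B = 100×0.0142 = 1.42 mA.
V_CE = V_CC − I_C·R_C − I_E·R_E = 5.5 − 1.42×0.82 − 1.43×0.27 = 3.95 V > V_CE(sat), so the active-region assumption holds.

active; I_C ≈ 1.4 mA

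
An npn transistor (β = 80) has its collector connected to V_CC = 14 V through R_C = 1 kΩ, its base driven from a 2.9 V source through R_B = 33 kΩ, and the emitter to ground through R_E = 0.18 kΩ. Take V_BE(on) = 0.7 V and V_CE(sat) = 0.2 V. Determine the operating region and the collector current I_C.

Assume active. Base-emitter loop: I_B = (V_BB − V_BE)/(R_B + (β+1)R_E) = (2.9 − 0.7)/(33 + 81×0.18) = 0.0462 mA.
I_C = β·I_B = 80×0.0462 = 3.7 mA.
V_CE = V_CC − I_C·R_C − I_E·R_E = 14 − 3.7×1 − 3.75×0.18 = 9.63 V > V_CE(sat), so the active-region assumption holds.

active; I_C ≈ 3.7 mA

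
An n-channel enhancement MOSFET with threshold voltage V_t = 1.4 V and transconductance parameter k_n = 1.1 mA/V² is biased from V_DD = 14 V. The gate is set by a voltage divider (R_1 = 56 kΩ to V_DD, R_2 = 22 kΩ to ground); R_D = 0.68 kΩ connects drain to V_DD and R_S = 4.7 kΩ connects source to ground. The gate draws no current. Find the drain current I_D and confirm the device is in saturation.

V_G = V_DD·R_2/(R_1+R_2) = 14×22/78 = 3.95 V.
Assume saturation: I_D = (k_n/2)(V_GS − V_t)² with V_GS = V_G − I_D·R_S = 3.95 − 4.7·I_D.
Substituting gives 12.1·I_D² − 14.2·I_D + 3.57 = 0, with roots I_D = 0.368 or 0.799 mA.
The root I_D = 0.799 mA gives V_GS = 0.195 V ≤ V_t, so take I_D = 0.368 mA.
Then V_GS = 2.22 V and V_DS = V_DD − I_D(R_D+R_S) = 14 − 0.368×5.38 = 12 V.
Saturation requires V_DS ≥ V_GS − V_t = 0.818 V; 12 ≥ 0.818 ✓.

I_D ≈ 0.37 mA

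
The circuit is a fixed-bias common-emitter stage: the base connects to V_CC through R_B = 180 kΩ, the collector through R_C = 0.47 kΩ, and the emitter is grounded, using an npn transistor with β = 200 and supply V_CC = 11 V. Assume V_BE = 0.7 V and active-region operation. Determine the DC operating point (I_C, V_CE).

Base loop: V_CC = I_B·R_B + V_BE, so I_B = (11 − 0.7)/180 kΩ = 0.0572 mA.
In the active region I_C = β·I_B = 200 × 0.0572 = 11.4 mA.
Collector loop: V_CE = V_CC − I_C·R_C = 11 − 11.4×0.47 = 5.62 V.
Since V_CE = 5.62 V > V_CE(sat) ≈ 0.2 V, the transistor is in the active region as assumed.

I_C ≈ 11 mA, V_CE ≈ 5.6 V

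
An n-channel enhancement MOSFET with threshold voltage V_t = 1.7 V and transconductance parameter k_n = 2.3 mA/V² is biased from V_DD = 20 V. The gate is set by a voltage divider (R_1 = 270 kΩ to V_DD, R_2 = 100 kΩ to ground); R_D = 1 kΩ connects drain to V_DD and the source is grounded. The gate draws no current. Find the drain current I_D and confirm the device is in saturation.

I_D ≈ 16 mA

V_G = V_DD·R_2/(R_1+R_2) = 20×100/370 = 5.41 V. With the source grounded, V_GS = V_G = 5.41 V.
Assume saturation: I_D = (k_n/2)(V_GS − V_t)² = (2.3/2)×(5.41 − 1.7)² = 1.15×3.71² = 15.8 mA.
V_DS = V_DD − I_D·R_D = 20 − 15.8×1 = 4.21 V.
Saturation requires V_DS ≥ V_GS − V_t = 3.71 V; 4.21 ≥ 3.71 ✓.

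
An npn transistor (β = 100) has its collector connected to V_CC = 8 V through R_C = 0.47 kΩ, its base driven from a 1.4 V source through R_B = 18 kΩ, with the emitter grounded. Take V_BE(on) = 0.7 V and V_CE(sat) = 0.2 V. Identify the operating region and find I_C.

Assume active. Base-emitter loop: I_B = (V_BB − V_BE)/R_B = (1.4 − 0.7)/18 = 0.0389 mA.
I_C = β·I_B = 100×0.0389 = 3.89 mA.
V_CE = V_CC − I_C·R_C = 8 − 3.89×0.47 = 6.17 V > V_CE(sat), so the active-region assumption holds.

active; I_C ≈ 3.9 mA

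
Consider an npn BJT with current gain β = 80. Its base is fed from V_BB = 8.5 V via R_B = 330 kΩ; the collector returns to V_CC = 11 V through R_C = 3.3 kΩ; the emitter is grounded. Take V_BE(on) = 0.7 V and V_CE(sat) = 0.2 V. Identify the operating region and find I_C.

Assume active. Base-emitter loop: I_B = (V_BB − V_BE)/R_B = (8.5 − 0.7)/330 = 0.0236 mA.
I_C = β·I_B = 80×0.0236 = 1.89 mA.
V_CE = V_CC − I_C·R_C = 11 − 1.89×3.3 = 4.76 V > V_CE(sat), so the active-region assumption holds.

active; I_C ≈ 1.9 mA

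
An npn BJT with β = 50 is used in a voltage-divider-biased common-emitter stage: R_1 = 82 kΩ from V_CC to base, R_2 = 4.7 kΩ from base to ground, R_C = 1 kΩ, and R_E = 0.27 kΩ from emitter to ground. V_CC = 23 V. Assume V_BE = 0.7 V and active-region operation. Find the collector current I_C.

I_C ≈ 1.5 mA

Thevenize the base divider: V_Th = V_CC·R_2/(R_1+R_2) = 23×4.7/86.7 = 1.25 V, R_Th = R_1‖R_2 = 4.45 kΩ.
Base-emitter loop: V_Th = I_B·R_Th + V_BE + (β+1)I_B·R_E, so I_B = (1.25 − 0.7) / (4.45 + 51×0.27) = 0.03 mA.
I_C = β·I_B = 50×0.03 = 1.5 mA, and I_E = (β+1)I_B = 1.53 mA.
V_CE = V_CC − I_C·R_C − I_E·R_E = 23 − 1.5×1 − 1.53×0.27 = 21.1 V.
V_CE = 21.1 V > 0.2 V confirms active-region operation.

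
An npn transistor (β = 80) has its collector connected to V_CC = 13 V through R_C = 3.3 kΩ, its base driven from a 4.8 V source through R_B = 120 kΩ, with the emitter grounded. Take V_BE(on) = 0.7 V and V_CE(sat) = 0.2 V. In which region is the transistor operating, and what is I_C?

Assume active. Base-emitter loop: I_B = (V_BB − V_BE)/R_B = (4.8 − 0.7)/120 = 0.0342 mA.
I_C = β·I_B = 80×0.0342 = 2.73 mA.
V_CE = V_CC − I_C·R_C = 13 − 2.73×3.3 = 3.98 V > V_CE(sat), so the active-region assumption holds.

active; I_C ≈ 2.7 mA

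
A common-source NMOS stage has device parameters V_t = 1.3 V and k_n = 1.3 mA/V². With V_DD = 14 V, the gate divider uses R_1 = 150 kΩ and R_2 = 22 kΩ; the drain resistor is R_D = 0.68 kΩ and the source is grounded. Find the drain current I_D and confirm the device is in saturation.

I_D ≈ 0.16 mA

V_G = V_DD·R_2/(R_1+R_2) = 14×22/172 = 1.79 V. With the source grounded, V_GS = V_G = 1.79 V.
Assume saturation: I_D = (k_n/2)(V_GS − V_t)² = (1.3/2)×(1.79 − 1.3)² = 0.65×0.491² = 0.157 mA.
V_DS = V_DD − I_D·R_D = 14 − 0.157×0.68 = 13.9 V.
Saturation requires V_DS ≥ V_GS − V_t = 0.491 V; 13.9 ≥ 0.491 ✓.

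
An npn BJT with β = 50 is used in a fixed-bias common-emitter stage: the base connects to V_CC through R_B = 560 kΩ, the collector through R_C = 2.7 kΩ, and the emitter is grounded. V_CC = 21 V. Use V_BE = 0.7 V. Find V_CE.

V_CE ≈ 16 V

Base loop: V_CC = I_B·R_B + V_BE, so I_B = (21 − 0.7)/560 kΩ = 0.0363 mA.
In the active region I_C = β·I_B = 50 × 0.0363 = 1.81 mA.
Collector loop: V_CE = V_CC − I_C·R_C = 21 − 1.81×2.7 = 16.1 V.
Since V_CE = 16.1 V > V_CE(sat) ≈ 0.2 V, the transistor is in the active region as assumed.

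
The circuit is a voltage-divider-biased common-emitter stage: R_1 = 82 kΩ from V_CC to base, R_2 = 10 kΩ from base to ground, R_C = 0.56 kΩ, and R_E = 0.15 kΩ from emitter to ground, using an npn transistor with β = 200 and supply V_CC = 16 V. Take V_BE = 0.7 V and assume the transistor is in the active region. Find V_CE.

V_CE ≈ 12 V

Thevenize the base divider: V_Th = V_CC·R_2/(R_1+R_2) = 16×10/92 = 1.74 V, R_Th = R_1‖R_2 = 8.91 kΩ.
Base-emitter loop: V_Th = I_B·R_Th + V_BE + (β+1)I_B·R_E, so I_B = (1.74 − 0.7) / (8.91 + 201×0.15) = 0.0266 mA.
I_C = β·I_B = 200×0.0266 = 5.32 mA, and I_E = (β+1)I_B = 5.35 mA.
V_CE = V_CC − I_C·R_C − I_E·R_E = 16 − 5.32×0.56 − 5.35×0.15 = 12.2 V.
V_CE = 12.2 V > 0.2 V confirms active-region operation.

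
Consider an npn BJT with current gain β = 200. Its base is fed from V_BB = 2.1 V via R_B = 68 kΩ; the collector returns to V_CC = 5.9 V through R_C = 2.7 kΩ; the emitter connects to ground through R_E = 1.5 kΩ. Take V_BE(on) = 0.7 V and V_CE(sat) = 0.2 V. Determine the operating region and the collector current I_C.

active; I_C ≈ 0.76 mA

Assume active. Base-emitter loop: I_B = (V_BB − V_BE)/(R_B + (β+1)R_E) = (2.1 − 0.7)/(68 + 201×1.5) = 0.00379 mA.
I_C = β·I_B = 200×0.00379 = 0.758 mA.
V_CE = V_CC − I_C·R_C − I_E·R_E = 5.9 − 0.758×2.7 − 0.762×1.5 = 2.71 V > V_CE(sat), so the active-region assumption holds.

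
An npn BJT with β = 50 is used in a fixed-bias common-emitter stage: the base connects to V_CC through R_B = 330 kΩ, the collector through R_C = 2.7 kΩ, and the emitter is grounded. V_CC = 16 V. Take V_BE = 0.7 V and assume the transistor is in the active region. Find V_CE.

Base loop: V_CC = I_B·R_B + V_BE, so I_B = (16 − 0.7)/330 kΩ = 0.0464 mA.
In the active region I_C = β·I_B = 50 × 0.0464 = 2.32 mA.
Collector loop: V_CE = V_CC − I_C·R_C = 16 − 2.32×2.7 = 9.74 V.
Since V_CE = 9.74 V > V_CE(sat) ≈ 0.2 V, the transistor is in the active region as assumed.

V_CE ≈ 9.7 V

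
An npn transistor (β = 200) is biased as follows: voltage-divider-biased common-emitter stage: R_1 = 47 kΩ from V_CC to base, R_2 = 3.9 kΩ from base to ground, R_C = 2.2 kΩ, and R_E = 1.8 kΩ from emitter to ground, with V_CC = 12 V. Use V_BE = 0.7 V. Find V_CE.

V_CE ≈ 12 V

Thevenize the base divider: V_Th = V_CC·R_2/(R_1+R_2) = 12×3.9/50.9 = 0.919 V, R_Th = R_1‖R_2 = 3.6 kΩ.
Base-emitter loop: V_Th = I_B·R_Th + V_BE + (β+1)I_B·R_E, so I_B = (0.919 − 0.7) / (3.6 + 201×1.8) = 0.000601 mA.
I_C = β·I_B = 200×0.000601 = 0.12 mA, and I_E = (β+1)I_B = 0.121 mA.
V_CE = V_CC − I_C·R_C − I_E·R_E = 12 − 0.12×2.2 − 0.121×1.8 = 11.5 V.
V_CE = 11.5 V > 0.2 V confirms active-region operation.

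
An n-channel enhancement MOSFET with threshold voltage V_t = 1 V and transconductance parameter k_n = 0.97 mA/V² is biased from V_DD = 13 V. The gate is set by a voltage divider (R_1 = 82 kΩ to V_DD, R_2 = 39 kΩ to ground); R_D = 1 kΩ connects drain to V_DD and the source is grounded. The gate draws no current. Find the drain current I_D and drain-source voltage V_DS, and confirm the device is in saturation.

V_G = V_DD·R_2/(R_1+R_2) = 13×39/121 = 4.19 V. With the source grounded, V_GS = V_G = 4.19 V.
Assume saturation: I_D = (k_n/2)(V_GS − V_t)² = (0.97/2)×(4.19 − 1)² = 0.485×3.19² = 4.94 mA.
V_DS = V_DD − I_D·R_D = 13 − 4.94×1 = 8.06 V.
Saturation requires V_DS ≥ V_GS − V_t = 3.19 V; 8.06 ≥ 3.19 ✓.

I_D ≈ 4.9 mA, V_DS ≈ 8.1 V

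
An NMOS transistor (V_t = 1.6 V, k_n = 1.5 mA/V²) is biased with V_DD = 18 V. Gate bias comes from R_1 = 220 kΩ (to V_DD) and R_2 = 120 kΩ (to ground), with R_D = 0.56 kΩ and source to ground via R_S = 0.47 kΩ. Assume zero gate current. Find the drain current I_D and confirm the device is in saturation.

I_D ≈ 4.8 mA

V_G = V_DD·R_2/(R_1+R_2) = 18×120/340 = 6.35 V.
Assume saturation: I_D = (k_n/2)(V_GS − V_t)² with V_GS = V_G − I_D·R_S = 6.35 − 0.47·I_D.
Substituting gives 0.166·I_D² − 4.35·I_D + 16.9 = 0, with roots I_D = 4.76 or 21.5 mA.
The root I_D = 21.5 mA gives V_GS = -3.75 V ≤ V_t, so take I_D = 4.76 mA.
Then V_GS = 4.12 V and V_DS = V_DD − I_D(R_D+R_S) = 18 − 4.76×1.03 = 13.1 V.
Saturation requires V_DS ≥ V_GS − V_t = 2.52 V; 13.1 ≥ 2.52 ✓.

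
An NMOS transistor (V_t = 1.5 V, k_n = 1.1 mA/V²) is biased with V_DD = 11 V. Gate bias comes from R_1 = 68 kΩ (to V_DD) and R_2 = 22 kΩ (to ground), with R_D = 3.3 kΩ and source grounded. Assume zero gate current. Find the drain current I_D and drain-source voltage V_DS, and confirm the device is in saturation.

I_D ≈ 0.78 mA, V_DS ≈ 8.4 V

V_G = V_DD·R_2/(R_1+R_2) = 11×22/90 = 2.69 V. With the source grounded, V_GS = V_G = 2.69 V.
Assume saturation: I_D = (k_n/2)(V_GS − V_t)² = (1.1/2)×(2.69 − 1.5)² = 0.55×1.19² = 0.777 mA.
V_DS = V_DD − I_D·R_D = 11 − 0.777×3.3 = 8.43 V.
Saturation requires V_DS ≥ V_GS − V_t = 1.19 V; 8.43 ≥ 1.19 ✓.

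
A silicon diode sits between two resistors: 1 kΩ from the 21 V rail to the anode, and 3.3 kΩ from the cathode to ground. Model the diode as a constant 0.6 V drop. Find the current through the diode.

I ≈ 4.7 mA

The two resistors are in series with the diode, so KVL gives 21 = I·1 + 0.6 + I·3.3.
I = (21 − 0.6) / (1 + 3.3) kΩ = 20.4 / 4.3 = 4.74 mA.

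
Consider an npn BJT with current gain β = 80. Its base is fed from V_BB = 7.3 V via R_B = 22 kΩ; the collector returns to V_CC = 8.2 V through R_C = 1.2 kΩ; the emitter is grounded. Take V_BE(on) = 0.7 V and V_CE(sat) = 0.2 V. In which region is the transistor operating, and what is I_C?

saturation; I_C ≈ 6.7 mA

Assume active: I_B = (7.3 − 0.7)/22 = 0.3 mA, giving I_C = β·I_B = 24 mA.
But then V_CE = 8.2 − 24×1.2 = -20.6 V < V_CE(sat) = 0.2 V — impossible in the active region.
So the transistor is saturated. With V_CE = 0.2 V, I_C = (V_CC − 0.2)/R_C = 8/1.2 = 6.67 mA.
Check: β·I_B = 24 mA > I_C = 6.67 mA, confirming saturation.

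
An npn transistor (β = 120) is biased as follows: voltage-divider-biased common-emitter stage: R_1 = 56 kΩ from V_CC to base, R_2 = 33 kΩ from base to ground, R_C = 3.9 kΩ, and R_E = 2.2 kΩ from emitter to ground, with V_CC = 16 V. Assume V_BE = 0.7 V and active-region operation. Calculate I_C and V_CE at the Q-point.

I_C ≈ 2.2 mA, V_CE ≈ 2.6 V

Thevenize the base divider: V_Th = V_CC·R_2/(R_1+R_2) = 16×33/89 = 5.93 V, R_Th = R_1‖R_2 = 20.8 kΩ.
Base-emitter loop: V_Th = I_B·R_Th + V_BE + (β+1)I_B·R_E, so I_B = (5.93 − 0.7) / (20.8 + 121×2.2) = 0.0182 mA.
I_C = β·I_B = 120×0.0182 = 2.19 mA, and I_E = (β+1)I_B = 2.21 mA.
V_CE = V_CC − I_C·R_C − I_E·R_E = 16 − 2.19×3.9 − 2.21×2.2 = 2.61 V.
V_CE = 2.61 V > 0.2 V confirms active-region operation.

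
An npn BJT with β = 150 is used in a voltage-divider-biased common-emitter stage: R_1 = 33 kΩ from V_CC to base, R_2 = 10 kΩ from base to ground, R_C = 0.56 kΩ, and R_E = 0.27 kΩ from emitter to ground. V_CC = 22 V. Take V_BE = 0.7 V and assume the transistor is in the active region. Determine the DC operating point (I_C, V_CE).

Thevenize the base divider: V_Th = V_CC·R_2/(R_1+R_2) = 22×10/43 = 5.12 V, R_Th = R_1‖R_2 = 7.67 kΩ.
Base-emitter loop: V_Th = I_B·R_Th + V_BE + (β+1)I_B·R_E, so I_B = (5.12 − 0.7) / (7.67 + 151×0.27) = 0.0912 mA.
I_C = β·I_B = 150×0.0912 = 13.7 mA, and I_E = (β+1)I_B = 13.8 mA.
V_CE = V_CC − I_C·R_C − I_E·R_E = 22 − 13.7×0.56 − 13.8×0.27 = 10.6 V.
V_CE = 10.6 V > 0.2 V confirms active-region operation.

I_C ≈ 14 mA, V_CE ≈ 11 V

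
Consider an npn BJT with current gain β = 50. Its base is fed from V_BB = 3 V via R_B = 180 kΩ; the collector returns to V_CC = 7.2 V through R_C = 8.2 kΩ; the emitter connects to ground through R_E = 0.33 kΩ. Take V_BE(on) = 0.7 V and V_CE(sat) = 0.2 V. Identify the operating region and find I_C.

Assume active. Base-emitter loop: I_B = (V_BB − V_BE)/(R_B + (β+1)R_E) = (3 − 0.7)/(180 + 51×0.33) = 0.0117 mA.
I_C = β·I_B = 50×0.0117 = 0.584 mA.
V_CE = V_CC − I_C·R_C − I_E·R_E = 7.2 − 0.584×8.2 − 0.596×0.33 = 2.21 V > V_CE(sat), so the active-region assumption holds.

active; I_C ≈ 0.58 mA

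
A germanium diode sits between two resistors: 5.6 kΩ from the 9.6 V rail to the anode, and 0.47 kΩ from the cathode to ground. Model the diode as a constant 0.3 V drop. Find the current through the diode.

I ≈ 1.5 mA

The two resistors are in series with the diode, so KVL gives 9.6 = I·5.6 + 0.3 + I·0.47.
I = (9.6 − 0.3) / (5.6 + 0.47) kΩ = 9.3 / 6.07 = 1.53 mA.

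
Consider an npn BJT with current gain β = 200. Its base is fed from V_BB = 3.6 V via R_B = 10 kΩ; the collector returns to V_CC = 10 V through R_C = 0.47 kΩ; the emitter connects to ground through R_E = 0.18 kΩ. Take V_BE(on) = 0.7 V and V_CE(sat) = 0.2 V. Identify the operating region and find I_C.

active; I_C ≈ 13 mA

Assume active. Base-emitter loop: I_B = (V_BB − V_BE)/(R_B + (β+1)R_E) = (3.6 − 0.7)/(10 + 201×0.18) = 0.0628 mA.
I_C = β·I_B = 200×0.0628 = 12.6 mA.
V_CE = V_CC − I_C·R_C − I_E·R_E = 10 − 12.6×0.47 − 12.6×0.18 = 1.82 V > V_CE(sat), so the active-region assumption holds.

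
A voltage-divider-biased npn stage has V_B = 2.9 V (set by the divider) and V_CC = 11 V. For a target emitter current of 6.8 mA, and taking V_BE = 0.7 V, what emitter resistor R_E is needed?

V_E = V_B − V_BE = 2.9 − 0.7 = 2.2 V.
R_E = V_E / I_E = 2.2 / 6.8 = 0.324 kΩ.

R_E ≈ 0.32 kΩ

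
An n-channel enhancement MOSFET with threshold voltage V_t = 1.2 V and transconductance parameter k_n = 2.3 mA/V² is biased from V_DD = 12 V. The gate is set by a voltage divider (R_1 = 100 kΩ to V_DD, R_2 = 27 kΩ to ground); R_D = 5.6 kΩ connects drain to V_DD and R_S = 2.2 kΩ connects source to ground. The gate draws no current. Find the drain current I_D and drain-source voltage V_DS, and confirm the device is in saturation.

V_G = V_DD·R_2/(R_1+R_2) = 12×27/127 = 2.55 V.
Assume saturation: I_D = (k_n/2)(V_GS − V_t)² with V_GS = V_G − I_D·R_S = 2.55 − 2.2·I_D.
Substituting gives 5.57·I_D² − 7.84·I_D + 2.1 = 0, with roots I_D = 0.36 or 1.05 mA.
The root I_D = 1.05 mA gives V_GS = 0.245 V ≤ V_t, so take I_D = 0.36 mA.
Then V_GS = 1.76 V and V_DS = V_DD − I_D(R_D+R_S) = 12 − 0.36×7.8 = 9.19 V.
Saturation requires V_DS ≥ V_GS − V_t = 0.559 V; 9.19 ≥ 0.559 ✓.

I_D ≈ 0.36 mA, V_DS ≈ 9.2 V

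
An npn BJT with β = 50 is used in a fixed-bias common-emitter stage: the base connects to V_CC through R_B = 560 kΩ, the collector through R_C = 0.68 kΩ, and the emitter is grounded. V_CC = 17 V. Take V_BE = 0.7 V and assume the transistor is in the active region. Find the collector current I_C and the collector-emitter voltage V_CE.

I_C ≈ 1.5 mA, V_CE ≈ 16 V

Base loop: V_CC = I_B·R_B + V_BE, so I_B = (17 − 0.7)/560 kΩ = 0.0291 mA.
In the active region I_C = β·I_B = 50 × 0.0291 = 1.46 mA.
Collector loop: V_CE = V_CC − I_C·R_C = 17 − 1.46×0.68 = 16 V.
Since V_CE = 16 V > V_CE(sat) ≈ 0.2 V, the transistor is in the active region as assumed.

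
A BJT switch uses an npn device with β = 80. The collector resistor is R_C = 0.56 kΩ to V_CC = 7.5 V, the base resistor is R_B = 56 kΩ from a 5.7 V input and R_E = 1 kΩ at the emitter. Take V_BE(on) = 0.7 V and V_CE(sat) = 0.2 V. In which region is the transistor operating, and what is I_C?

Assume active. Base-emitter loop: I_B = (V_BB − V_BE)/(R_B + (β+1)R_E) = (5.7 − 0.7)/(56 + 81×1) = 0.0365 mA.
I_C = β·I_B = 80×0.0365 = 2.92 mA.
V_CE = V_CC − I_C·R_C − I_E·R_E = 7.5 − 2.92×0.56 − 2.96×1 = 2.91 V > V_CE(sat), so the active-region assumption holds.

active; I_C ≈ 2.9 mA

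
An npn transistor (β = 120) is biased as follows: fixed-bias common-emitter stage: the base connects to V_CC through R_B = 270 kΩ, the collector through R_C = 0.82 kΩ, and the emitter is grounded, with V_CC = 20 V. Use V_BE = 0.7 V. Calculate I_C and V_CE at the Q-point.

I_C ≈ 8.6 mA, V_CE ≈ 13 V

Base loop: V_CC = I_B·R_B + V_BE, so I_B = (20 − 0.7)/270 kΩ = 0.0715 mA.
In the active region I_C = β·I_B = 120 × 0.0715 = 8.58 mA.
Collector loop: V_CE = V_CC − I_C·R_C = 20 − 8.58×0.82 = 13 V.
Since V_CE = 13 V > V_CE(sat) ≈ 0.2 V, the transistor is in the active region as assumed.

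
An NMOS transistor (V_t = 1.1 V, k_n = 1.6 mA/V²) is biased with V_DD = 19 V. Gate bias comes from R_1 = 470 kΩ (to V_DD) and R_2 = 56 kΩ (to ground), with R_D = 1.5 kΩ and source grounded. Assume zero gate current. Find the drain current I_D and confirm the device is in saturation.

I_D ≈ 0.68 mA

V_G = V_DD·R_2/(R_1+R_2) = 19×56/526 = 2.02 V. With the source grounded, V_GS = V_G = 2.02 V.
Assume saturation: I_D = (k_n/2)(V_GS − V_t)² = (1.6/2)×(2.02 − 1.1)² = 0.8×0.923² = 0.681 mA.
V_DS = V_DD − I_D·R_D = 19 − 0.681×1.5 = 18 V.
Saturation requires V_DS ≥ V_GS − V_t = 0.923 V; 18 ≥ 0.923 ✓.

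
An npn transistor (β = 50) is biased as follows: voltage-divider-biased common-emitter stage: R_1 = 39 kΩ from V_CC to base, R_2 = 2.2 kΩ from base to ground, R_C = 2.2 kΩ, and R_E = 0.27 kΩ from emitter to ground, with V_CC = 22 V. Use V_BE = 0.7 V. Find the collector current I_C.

Thevenize the base divider: V_Th = V_CC·R_2/(R_1+R_2) = 22×2.2/41.2 = 1.17 V, R_Th = R_1‖R_2 = 2.08 kΩ.
Base-emitter loop: V_Th = I_B·R_Th + V_BE + (β+1)I_B·R_E, so I_B = (1.17 − 0.7) / (2.08 + 51×0.27) = 0.0299 mA.
I_C = β·I_B = 50×0.0299 = 1.5 mA, and I_E = (β+1)I_B = 1.53 mA.
V_CE = V_CC − I_C·R_C − I_E·R_E = 22 − 1.5×2.2 − 1.53×0.27 = 18.3 V.
V_CE = 18.3 V > 0.2 V confirms active-region operation.

I_C ≈ 1.5 mA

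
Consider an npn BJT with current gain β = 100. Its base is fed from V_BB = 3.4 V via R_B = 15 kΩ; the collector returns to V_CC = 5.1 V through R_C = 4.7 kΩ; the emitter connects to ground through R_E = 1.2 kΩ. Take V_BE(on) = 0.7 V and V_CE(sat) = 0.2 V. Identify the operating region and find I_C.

Assume active: I_B = (3.4 − 0.7)/(15 + 101×1.2) = 0.0198 mA, I_C = β·I_B = 1.98 mA.
Then V_CE = 5.1 − 1.98×4.7 − 2×1.2 = -6.62 V < 0.2 V — the active assumption fails.
Re-solve with V_CE = 0.2 V. KCL at the emitter: V_E/R_E = (V_BB−0.7−V_E)/R_B + (V_CC−0.2−V_E)/R_C, giving V_E = 1.1 V.
I_C = (V_CC − 0.2 − V_E)/R_C = (4.9 − 1.1)/4.7 = 0.809 mA.
Check: I_B = (2.7 − 1.1)/15 = 0.107 mA, and β·I_B = 10.7 mA > I_C, confirming saturation.

saturation; I_C ≈ 0.81 mA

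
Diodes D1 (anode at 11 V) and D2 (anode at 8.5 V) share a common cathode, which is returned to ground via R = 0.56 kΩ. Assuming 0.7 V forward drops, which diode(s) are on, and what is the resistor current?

Only D1 conducts; I_R ≈ 18 mA

Assume both conduct. Then node N would need to be at both 11−0.7 = 10.3 V and 8.5−0.7 = 7.8 V, which is impossible.
Assume only D1 conducts: V_N = 11 − 0.7 = 10.3 V, so I_R = 10.3/0.56 = 18.4 mA.
Check D2: its anode-to-cathode voltage is 8.5 − 10.3 = -1.8 V < 0.7 V, so it is off. The assumption is consistent.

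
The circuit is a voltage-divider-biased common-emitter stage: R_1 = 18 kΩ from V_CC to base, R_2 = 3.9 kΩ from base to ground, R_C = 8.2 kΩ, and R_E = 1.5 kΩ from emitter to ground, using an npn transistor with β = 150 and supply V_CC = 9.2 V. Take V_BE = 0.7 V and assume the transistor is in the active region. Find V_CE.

Thevenize the base divider: V_Th = V_CC·R_2/(R_1+R_2) = 9.2×3.9/21.9 = 1.64 V, R_Th = R_1‖R_2 = 3.21 kΩ.
Base-emitter loop: V_Th = I_B·R_Th + V_BE + (β+1)I_B·R_E, so I_B = (1.64 − 0.7) / (3.21 + 151×1.5) = 0.00409 mA.
I_C = β·I_B = 150×0.00409 = 0.613 mA, and I_E = (β+1)I_B = 0.617 mA.
V_CE = V_CC − I_C·R_C − I_E·R_E = 9.2 − 0.613×8.2 − 0.617×1.5 = 3.25 V.
V_CE = 3.25 V > 0.2 V confirms active-region operation.

V_CE ≈ 3.3 V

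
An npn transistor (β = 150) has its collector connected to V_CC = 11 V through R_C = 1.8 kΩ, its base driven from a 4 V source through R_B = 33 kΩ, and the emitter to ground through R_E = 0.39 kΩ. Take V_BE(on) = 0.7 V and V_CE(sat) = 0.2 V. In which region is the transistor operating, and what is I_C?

saturation; I_C ≈ 4.9 mA

Assume active: I_B = (4 − 0.7)/(33 + 151×0.39) = 0.0359 mA, I_C = β·I_B = 5.39 mA.
Then V_CE = 11 − 5.39×1.8 − 5.42×0.39 = -0.811 V < 0.2 V — the active assumption fails.
Re-solve with V_CE = 0.2 V. KCL at the emitter: V_E/R_E = (V_BB−0.7−V_E)/R_B + (V_CC−0.2−V_E)/R_C, giving V_E = 1.94 V.
I_C = (V_CC − 0.2 − V_E)/R_C = (10.8 − 1.94)/1.8 = 4.92 mA.
Check: I_B = (3.3 − 1.94)/33 = 0.0413 mA, and β·I_B = 6.2 mA > I_C, confirming saturation.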